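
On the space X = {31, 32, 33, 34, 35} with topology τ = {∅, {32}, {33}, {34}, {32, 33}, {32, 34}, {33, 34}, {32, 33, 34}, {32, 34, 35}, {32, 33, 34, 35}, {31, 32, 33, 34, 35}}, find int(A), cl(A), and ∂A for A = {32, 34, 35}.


int(A) = {32, 34, 35}, cl(A) = {31, 32, 34, 35}, ∂A = {31}.

Closed sets in (X, τ) are complements of opens:
  closed(X, τ) = {∅, {31}, {31, 33}, {31, 35}, {31, 32, 35}, {31, 33, 35}, {31, 34, 35}, {31, 32, 33, 35}, {31, 32, 34, 35}, {31, 33, 34, 35}, {31, 32, 33, 34, 35}}.
int(A) = ⋃ {U ∈ τ : U ⊆ A}. Opens contained in A: ∅, {32}, {34}, {32, 34}, {32, 34, 35}.
Taking the union of these: int(A) = {32, 34, 35}.
cl(A) = ⋂ {C closed : A ⊆ C}. Closed sets containing A: {31, 32, 34, 35}, {31, 32, 33, 34, 35}.
Intersecting these: cl(A) = {31, 32, 34, 35}.
∂A = cl(A) ∖ int(A) = {31, 32, 34, 35} ∖ {32, 34, 35} = {31}.


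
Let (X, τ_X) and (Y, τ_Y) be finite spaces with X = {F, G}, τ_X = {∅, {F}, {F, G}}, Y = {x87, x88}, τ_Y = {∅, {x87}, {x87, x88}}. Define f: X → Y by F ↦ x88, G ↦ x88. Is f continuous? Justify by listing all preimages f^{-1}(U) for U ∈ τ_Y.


f IS continuous.

Compute f^{-1}(U) for each U ∈ τ_Y:
  U = ∅: f^{-1}(U) = ∅ ∈ τ_X ✓.
  U = {x87}: f^{-1}(U) = ∅ ∈ τ_X ✓.
  U = {x87, x88}: f^{-1}(U) = {F, G} ∈ τ_X ✓.
Every preimage lies in τ_X, so f IS continuous.


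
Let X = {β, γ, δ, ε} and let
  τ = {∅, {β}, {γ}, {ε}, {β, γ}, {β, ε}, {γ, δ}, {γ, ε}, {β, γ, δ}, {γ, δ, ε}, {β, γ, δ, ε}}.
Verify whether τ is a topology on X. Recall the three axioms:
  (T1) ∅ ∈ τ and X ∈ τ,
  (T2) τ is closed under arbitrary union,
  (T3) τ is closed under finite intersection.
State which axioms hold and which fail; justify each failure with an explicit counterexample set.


τ is NOT a topology on X.

Axiom (T1): ∅ ∈ τ? Yes; X ∈ τ? Yes.
Axiom (T2/T3): check pairwise unions and intersections of members of τ.
Counterexample for (T2): {β} ∪ {γ, ε} = {β, γ, ε} ∉ τ. Therefore τ is NOT a topology.


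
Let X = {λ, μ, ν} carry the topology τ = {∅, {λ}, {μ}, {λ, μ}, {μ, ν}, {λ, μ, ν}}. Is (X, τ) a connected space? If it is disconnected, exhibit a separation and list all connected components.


(X, τ) is disconnected; components = [{λ}, {μ, ν}].

Find clopen sets (U ∈ τ with X ∖ U ∈ τ):
  U = ∅, X ∖ U = {λ, μ, ν} — both open, so U is clopen.
  U = {λ}, X ∖ U = {μ, ν} — both open, so U is clopen.
  U = {μ, ν}, X ∖ U = {λ} — both open, so U is clopen.
  U = {λ, μ, ν}, X ∖ U = ∅ — both open, so U is clopen.
Nontrivial clopen(s) exist: e.g. {λ}. So (X, τ) is disconnected.
Compute connected components by grouping points that agree on all clopens:
  component: {λ}
  component: {μ, ν}


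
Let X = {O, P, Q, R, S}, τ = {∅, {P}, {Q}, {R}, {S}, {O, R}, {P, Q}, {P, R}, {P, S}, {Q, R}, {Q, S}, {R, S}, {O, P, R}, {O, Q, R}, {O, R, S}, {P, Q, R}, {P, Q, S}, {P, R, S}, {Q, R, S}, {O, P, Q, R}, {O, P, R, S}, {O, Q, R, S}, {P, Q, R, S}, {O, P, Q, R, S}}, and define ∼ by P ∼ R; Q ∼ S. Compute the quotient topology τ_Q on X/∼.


X/∼ = {[O], [P=R], [Q=S]}; |τ_Q| = 6.

Equivalence classes: [O], [P=R], [Q=S].
Quotient map π: X → X/∼ sends O ↦ [O], P ↦ [P=R], Q ↦ [Q=S], R ↦ [P=R], S ↦ [Q=S].
For each subset V ⊆ X/∼, compute π^{-1}(V) ⊆ X and check whether π^{-1}(V) ∈ τ. V is open in τ_Q iff π^{-1}(V) ∈ τ.
  V = {}: π^{-1}(V) = ∅ ∈ τ ✓.
  V = {[O]}: π^{-1}(V) = {O} ∉ τ ✗.
  V = {[P=R]}: π^{-1}(V) = {P, R} ∈ τ ✓.
  V = {[O], [P=R]}: π^{-1}(V) = {O, P, R} ∈ τ ✓.
  V = {[Q=S]}: π^{-1}(V) = {Q, S} ∈ τ ✓.
  V = {[O], [Q=S]}: π^{-1}(V) = {O, Q, S} ∉ τ ✗.
  V = {[P=R], [Q=S]}: π^{-1}(V) = {P, Q, R, S} ∈ τ ✓.
  V = {[O], [P=R], [Q=S]}: π^{-1}(V) = {O, P, Q, R, S} ∈ τ ✓.
Open sets in the quotient: τ_Q = {{}, {[P=R]}, {[O], [P=R]}, {[Q=S]}, {[P=R], [Q=S]}, {[O], [P=R], [Q=S]}} (6 elements).


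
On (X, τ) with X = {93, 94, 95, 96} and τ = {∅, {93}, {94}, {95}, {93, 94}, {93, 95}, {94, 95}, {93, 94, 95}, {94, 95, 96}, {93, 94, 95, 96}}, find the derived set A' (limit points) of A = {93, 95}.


A' = {96}

For each x ∈ X, list the open sets U ∈ τ with x ∈ U, then check whether U ∩ (A ∖ {x}) ≠ ∅ for every such U.
  x = 93: open {93} ∋ x has {93} ∩ (A ∖ {93}) = ∅, so x is NOT a limit point.
  x = 94: open {94} ∋ x has {94} ∩ (A ∖ {94}) = ∅, so x is NOT a limit point.
  x = 95: open {95} ∋ x has {95} ∩ (A ∖ {95}) = ∅, so x is NOT a limit point.
  x = 96: opens ∋ x are {94, 95, 96}, {93, 94, 95, 96}; each meets A ∖ {96}, so x IS a limit point.
Collecting: A' = {96}.


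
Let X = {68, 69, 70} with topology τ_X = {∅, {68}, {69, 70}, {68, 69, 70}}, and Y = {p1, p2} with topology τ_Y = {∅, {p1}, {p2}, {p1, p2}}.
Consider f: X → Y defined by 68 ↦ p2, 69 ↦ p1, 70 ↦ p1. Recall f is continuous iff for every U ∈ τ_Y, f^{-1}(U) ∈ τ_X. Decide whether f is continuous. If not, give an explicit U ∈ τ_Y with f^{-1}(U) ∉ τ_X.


f IS continuous.

Compute f^{-1}(U) for each U ∈ τ_Y:
  U = ∅: f^{-1}(U) = ∅ ∈ τ_X ✓.
  U = {p1}: f^{-1}(U) = {69, 70} ∈ τ_X ✓.
  U = {p2}: f^{-1}(U) = {68} ∈ τ_X ✓.
  U = {p1, p2}: f^{-1}(U) = {68, 69, 70} ∈ τ_X ✓.
Every preimage lies in τ_X, so f IS continuous.


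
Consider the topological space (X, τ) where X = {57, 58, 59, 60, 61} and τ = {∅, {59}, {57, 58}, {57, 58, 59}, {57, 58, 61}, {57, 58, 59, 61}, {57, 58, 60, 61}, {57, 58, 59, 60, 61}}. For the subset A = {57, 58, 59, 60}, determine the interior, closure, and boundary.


int(A) = {57, 58, 59}, cl(A) = {57, 58, 59, 60, 61}, ∂A = {60, 61}.

Closed sets in (X, τ) are complements of opens:
  closed(X, τ) = {∅, {59}, {60}, {59, 60}, {60, 61}, {59, 60, 61}, {57, 58, 60, 61}, {57, 58, 59, 60, 61}}.
int(A) = ⋃ {U ∈ τ : U ⊆ A}. Opens contained in A: ∅, {59}, {57, 58}, {57, 58, 59}.
Taking the union of these: int(A) = {57, 58, 59}.
cl(A) = ⋂ {C closed : A ⊆ C}. Closed sets containing A: {57, 58, 59, 60, 61}.
Intersecting these: cl(A) = {57, 58, 59, 60, 61}.
∂A = cl(A) ∖ int(A) = {57, 58, 59, 60, 61} ∖ {57, 58, 59} = {60, 61}.


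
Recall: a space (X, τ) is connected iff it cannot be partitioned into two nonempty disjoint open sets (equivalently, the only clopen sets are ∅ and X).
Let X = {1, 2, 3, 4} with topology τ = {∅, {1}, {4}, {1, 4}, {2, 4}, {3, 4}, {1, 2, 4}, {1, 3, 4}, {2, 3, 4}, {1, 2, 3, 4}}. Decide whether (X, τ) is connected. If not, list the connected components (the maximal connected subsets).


(X, τ) is disconnected; components = [{1}, {2, 3, 4}].

Find clopen sets (U ∈ τ with X ∖ U ∈ τ):
  U = ∅, X ∖ U = {1, 2, 3, 4} — both open, so U is clopen.
  U = {1}, X ∖ U = {2, 3, 4} — both open, so U is clopen.
  U = {2, 3, 4}, X ∖ U = {1} — both open, so U is clopen.
  U = {1, 2, 3, 4}, X ∖ U = ∅ — both open, so U is clopen.
Nontrivial clopen(s) exist: e.g. {2, 3, 4}. So (X, τ) is disconnected.
Compute connected components by grouping points that agree on all clopens:
  component: {1}
  component: {2, 3, 4}


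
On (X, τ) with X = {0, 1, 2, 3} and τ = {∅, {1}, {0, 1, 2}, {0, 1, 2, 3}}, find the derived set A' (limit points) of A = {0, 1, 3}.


A' = {0, 2, 3}

For each x ∈ X, list the open sets U ∈ τ with x ∈ U, then check whether U ∩ (A ∖ {x}) ≠ ∅ for every such U.
  x = 0: opens ∋ x are {0, 1, 2}, {0, 1, 2, 3}; each meets A ∖ {0}, so x IS a limit point.
  x = 1: open {1} ∋ x has {1} ∩ (A ∖ {1}) = ∅, so x is NOT a limit point.
  x = 2: opens ∋ x are {0, 1, 2}, {0, 1, 2, 3}; each meets A ∖ {2}, so x IS a limit point.
  x = 3: opens ∋ x are {0, 1, 2, 3}; each meets A ∖ {3}, so x IS a limit point.
Collecting: A' = {0, 2, 3}.


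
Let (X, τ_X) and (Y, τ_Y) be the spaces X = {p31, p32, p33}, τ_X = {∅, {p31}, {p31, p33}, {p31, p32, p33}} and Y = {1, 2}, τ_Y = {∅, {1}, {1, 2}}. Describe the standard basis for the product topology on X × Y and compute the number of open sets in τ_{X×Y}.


Basis B = {∅ × ∅, {p31} × {1}, {p31} × {1, 2}, {p31, p33} × {1}, {p31, p32, p33} × {1}, {p31, p33} × {1, 2}, {p31, p32, p33} × {1, 2}}; |τ_{X×Y}| = 10.

Enumerate products U × V with U ∈ τ_X, V ∈ τ_Y (deduplicated):
  ∅ × ∅ = {} (∅)
  {p31} × {1} = {(p31,1)}
  {p31} × {1, 2} = {(p31,1), (p31,2)}
  {p31, p33} × {1} = {(p31,1), (p33,1)}
  {p31, p32, p33} × {1} = {(p31,1), (p32,1), (p33,1)}
  {p31, p33} × {1, 2} = {(p31,1), (p31,2), (p33,1), (p33,2)}
  {p31, p32, p33} × {1, 2} = {(p31,1), (p31,2), (p32,1), (p32,2), (p33,1), (p33,2)}
These 7 distinct sets form the basis B.
Close under arbitrary unions to get τ_{X×Y}; counting gives |τ_{X×Y}| = 10.


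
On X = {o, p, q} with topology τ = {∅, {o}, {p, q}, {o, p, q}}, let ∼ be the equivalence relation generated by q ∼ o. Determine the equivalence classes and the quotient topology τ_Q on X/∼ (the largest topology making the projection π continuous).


X/∼ = {[o=q], [p]}; |τ_Q| = 2.

Equivalence classes: [o=q], [p].
Quotient map π: X → X/∼ sends o ↦ [o=q], p ↦ [p], q ↦ [o=q].
For each subset V ⊆ X/∼, compute π^{-1}(V) ⊆ X and check whether π^{-1}(V) ∈ τ. V is open in τ_Q iff π^{-1}(V) ∈ τ.
  V = {}: π^{-1}(V) = ∅ ∈ τ ✓.
  V = {[o=q]}: π^{-1}(V) = {o, q} ∉ τ ✗.
  V = {[p]}: π^{-1}(V) = {p} ∉ τ ✗.
  V = {[o=q], [p]}: π^{-1}(V) = {o, p, q} ∈ τ ✓.
Open sets in the quotient: τ_Q = {{}, {[o=q], [p]}} (2 elements).


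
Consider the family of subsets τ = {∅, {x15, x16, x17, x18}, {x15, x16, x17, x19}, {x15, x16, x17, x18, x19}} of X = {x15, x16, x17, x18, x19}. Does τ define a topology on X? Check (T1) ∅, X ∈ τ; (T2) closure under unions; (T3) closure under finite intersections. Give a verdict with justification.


τ is NOT a topology on X.

Axiom (T1): ∅ ∈ τ? Yes; X ∈ τ? Yes.
Axiom (T2/T3): check pairwise unions and intersections of members of τ.
Counterexample for (T3): {x15, x16, x17, x18} ∩ {x15, x16, x17, x19} = {x15, x16, x17} ∉ τ. Therefore τ is NOT a topology.


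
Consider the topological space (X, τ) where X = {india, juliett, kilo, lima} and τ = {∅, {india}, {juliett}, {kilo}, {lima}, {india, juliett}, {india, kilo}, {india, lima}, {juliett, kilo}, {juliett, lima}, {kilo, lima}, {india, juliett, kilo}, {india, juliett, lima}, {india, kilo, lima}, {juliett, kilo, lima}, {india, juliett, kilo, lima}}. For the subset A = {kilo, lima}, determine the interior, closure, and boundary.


int(A) = {kilo, lima}, cl(A) = {kilo, lima}, ∂A = ∅.

Closed sets in (X, τ) are complements of opens:
  closed(X, τ) = {∅, {india}, {juliett}, {kilo}, {lima}, {india, juliett}, {india, kilo}, {india, lima}, {juliett, kilo}, {juliett, lima}, {kilo, lima}, {india, juliett, kilo}, {india, juliett, lima}, {india, kilo, lima}, {juliett, kilo, lima}, {india, juliett, kilo, lima}}.
int(A) = ⋃ {U ∈ τ : U ⊆ A}. Opens contained in A: ∅, {kilo}, {lima}, {kilo, lima}.
Taking the union of these: int(A) = {kilo, lima}.
cl(A) = ⋂ {C closed : A ⊆ C}. Closed sets containing A: {kilo, lima}, {india, kilo, lima}, {juliett, kilo, lima}, {india, juliett, kilo, lima}.
Intersecting these: cl(A) = {kilo, lima}.
∂A = cl(A) ∖ int(A) = {kilo, lima} ∖ {kilo, lima} = ∅.


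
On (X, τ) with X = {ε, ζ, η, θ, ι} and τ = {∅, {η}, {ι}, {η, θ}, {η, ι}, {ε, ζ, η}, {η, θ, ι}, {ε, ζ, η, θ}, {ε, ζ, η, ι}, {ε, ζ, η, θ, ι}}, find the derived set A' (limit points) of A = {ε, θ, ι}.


A' = {ζ}

For each x ∈ X, list the open sets U ∈ τ with x ∈ U, then check whether U ∩ (A ∖ {x}) ≠ ∅ for every such U.
  x = ε: open {ε, ζ, η} ∋ x has {ε, ζ, η} ∩ (A ∖ {ε}) = ∅, so x is NOT a limit point.
  x = ζ: opens ∋ x are {ε, ζ, η}, {ε, ζ, η, θ}, {ε, ζ, η, ι}, {ε, ζ, η, θ, ι}; each meets A ∖ {ζ}, so x IS a limit point.
  x = η: open {η} ∋ x has {η} ∩ (A ∖ {η}) = ∅, so x is NOT a limit point.
  x = θ: open {η, θ} ∋ x has {η, θ} ∩ (A ∖ {θ}) = ∅, so x is NOT a limit point.
  x = ι: open {ι} ∋ x has {ι} ∩ (A ∖ {ι}) = ∅, so x is NOT a limit point.
Collecting: A' = {ζ}.


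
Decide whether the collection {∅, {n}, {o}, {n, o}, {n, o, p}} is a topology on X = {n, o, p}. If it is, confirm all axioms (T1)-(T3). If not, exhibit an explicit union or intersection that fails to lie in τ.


τ IS a topology on X.

Axiom (T1): ∅ ∈ τ? Yes; X ∈ τ? Yes.
Axiom (T2/T3): check pairwise unions and intersections of members of τ.
All pairwise intersections and unions checked — each lies in τ. Therefore τ satisfies (T1), (T2), (T3): it IS a topology on X.


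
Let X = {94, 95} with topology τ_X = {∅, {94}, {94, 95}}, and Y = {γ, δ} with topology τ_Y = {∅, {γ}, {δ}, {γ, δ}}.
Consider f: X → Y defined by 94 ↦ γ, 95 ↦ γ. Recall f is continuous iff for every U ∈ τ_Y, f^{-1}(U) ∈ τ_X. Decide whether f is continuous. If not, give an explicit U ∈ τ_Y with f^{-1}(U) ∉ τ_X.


f IS continuous.

Compute f^{-1}(U) for each U ∈ τ_Y:
  U = ∅: f^{-1}(U) = ∅ ∈ τ_X ✓.
  U = {γ}: f^{-1}(U) = {94, 95} ∈ τ_X ✓.
  U = {δ}: f^{-1}(U) = ∅ ∈ τ_X ✓.
  U = {γ, δ}: f^{-1}(U) = {94, 95} ∈ τ_X ✓.
Every preimage lies in τ_X, so f IS continuous.


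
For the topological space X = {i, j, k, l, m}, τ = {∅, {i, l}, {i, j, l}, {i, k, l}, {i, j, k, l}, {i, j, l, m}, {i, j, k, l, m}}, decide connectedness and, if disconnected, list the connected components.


(X, τ) is connected.

Find clopen sets (U ∈ τ with X ∖ U ∈ τ):
  U = ∅, X ∖ U = {i, j, k, l, m} — both open, so U is clopen.
  U = {i, j, k, l, m}, X ∖ U = ∅ — both open, so U is clopen.
Only trivial clopens (∅ and X) exist, so (X, τ) is connected.
Compute connected components by grouping points that agree on all clopens:
  component: {i, j, k, l, m}


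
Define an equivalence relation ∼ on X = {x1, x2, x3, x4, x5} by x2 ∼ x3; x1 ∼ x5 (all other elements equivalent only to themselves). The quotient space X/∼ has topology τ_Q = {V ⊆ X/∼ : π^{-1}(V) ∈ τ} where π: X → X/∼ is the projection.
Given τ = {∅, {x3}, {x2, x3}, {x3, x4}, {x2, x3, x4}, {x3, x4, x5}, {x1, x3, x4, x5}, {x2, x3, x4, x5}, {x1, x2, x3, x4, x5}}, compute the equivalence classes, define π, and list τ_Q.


X/∼ = {[x1=x5], [x2=x3], [x4]}; |τ_Q| = 4.

Equivalence classes: [x1=x5], [x2=x3], [x4].
Quotient map π: X → X/∼ sends x1 ↦ [x1=x5], x2 ↦ [x2=x3], x3 ↦ [x2=x3], x4 ↦ [x4], x5 ↦ [x1=x5].
For each subset V ⊆ X/∼, compute π^{-1}(V) ⊆ X and check whether π^{-1}(V) ∈ τ. V is open in τ_Q iff π^{-1}(V) ∈ τ.
  V = {}: π^{-1}(V) = ∅ ∈ τ ✓.
  V = {[x1=x5]}: π^{-1}(V) = {x1, x5} ∉ τ ✗.
  V = {[x2=x3]}: π^{-1}(V) = {x2, x3} ∈ τ ✓.
  V = {[x1=x5], [x2=x3]}: π^{-1}(V) = {x1, x2, x3, x5} ∉ τ ✗.
  V = {[x4]}: π^{-1}(V) = {x4} ∉ τ ✗.
  V = {[x1=x5], [x4]}: π^{-1}(V) = {x1, x4, x5} ∉ τ ✗.
  V = {[x2=x3], [x4]}: π^{-1}(V) = {x2, x3, x4} ∈ τ ✓.
  V = {[x1=x5], [x2=x3], [x4]}: π^{-1}(V) = {x1, x2, x3, x4, x5} ∈ τ ✓.
Open sets in the quotient: τ_Q = {{}, {[x2=x3]}, {[x2=x3], [x4]}, {[x1=x5], [x2=x3], [x4]}} (4 elements).


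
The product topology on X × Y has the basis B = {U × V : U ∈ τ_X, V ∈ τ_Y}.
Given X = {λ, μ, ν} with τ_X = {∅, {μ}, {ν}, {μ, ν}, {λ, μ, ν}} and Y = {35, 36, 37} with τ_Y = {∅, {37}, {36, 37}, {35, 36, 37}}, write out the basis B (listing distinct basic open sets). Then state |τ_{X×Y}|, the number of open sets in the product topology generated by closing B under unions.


Basis B = {∅ × ∅, {μ} × {37}, {ν} × {37}, {μ} × {36, 37}, {μ, ν} × {37}, {ν} × {36, 37}, {λ, μ, ν} × {37}, {μ} × {35, 36, 37}, {ν} × {35, 36, 37}, {μ, ν} × {36, 37}, {λ, μ, ν} × {36, 37}, {μ, ν} × {35, 36, 37}, {λ, μ, ν} × {35, 36, 37}}; |τ_{X×Y}| = 30.

Enumerate products U × V with U ∈ τ_X, V ∈ τ_Y (deduplicated):
  ∅ × ∅ = {} (∅)
  {μ} × {37} = {(μ,37)}
  {ν} × {37} = {(ν,37)}
  {μ} × {36, 37} = {(μ,36), (μ,37)}
  {μ, ν} × {37} = {(μ,37), (ν,37)}
  {ν} × {36, 37} = {(ν,36), (ν,37)}
  {λ, μ, ν} × {37} = {(λ,37), (μ,37), (ν,37)}
  {μ} × {35, 36, 37} = {(μ,35), (μ,36), (μ,37)}
  {ν} × {35, 36, 37} = {(ν,35), (ν,36), (ν,37)}
  {μ, ν} × {36, 37} = {(μ,36), (μ,37), (ν,36), (ν,37)}
  {λ, μ, ν} × {36, 37} = {(λ,36), (λ,37), (μ,36), (μ,37), (ν,36), (ν,37)}
  {μ, ν} × {35, 36, 37} = {(μ,35), (μ,36), (μ,37), (ν,35), (ν,36), (ν,37)}
  {λ, μ, ν} × {35, 36, 37} = {(λ,35), (λ,36), (λ,37), (μ,35), (μ,36), (μ,37), (ν,35), (ν,36), (ν,37)}
These 13 distinct sets form the basis B.
Close under arbitrary unions to get τ_{X×Y}; counting gives |τ_{X×Y}| = 30.


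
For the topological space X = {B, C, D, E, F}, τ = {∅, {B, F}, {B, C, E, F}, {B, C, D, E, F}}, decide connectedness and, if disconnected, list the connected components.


(X, τ) is connected.

Find clopen sets (U ∈ τ with X ∖ U ∈ τ):
  U = ∅, X ∖ U = {B, C, D, E, F} — both open, so U is clopen.
  U = {B, C, D, E, F}, X ∖ U = ∅ — both open, so U is clopen.
Only trivial clopens (∅ and X) exist, so (X, τ) is connected.
Compute connected components by grouping points that agree on all clopens:
  component: {B, C, D, E, F}


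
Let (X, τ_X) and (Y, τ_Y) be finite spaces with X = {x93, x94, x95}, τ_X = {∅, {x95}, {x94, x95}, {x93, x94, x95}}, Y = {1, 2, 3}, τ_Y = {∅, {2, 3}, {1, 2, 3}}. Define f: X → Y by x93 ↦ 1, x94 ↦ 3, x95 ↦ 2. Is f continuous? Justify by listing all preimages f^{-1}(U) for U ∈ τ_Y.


f IS continuous.

Compute f^{-1}(U) for each U ∈ τ_Y:
  U = ∅: f^{-1}(U) = ∅ ∈ τ_X ✓.
  U = {2, 3}: f^{-1}(U) = {x94, x95} ∈ τ_X ✓.
  U = {1, 2, 3}: f^{-1}(U) = {x93, x94, x95} ∈ τ_X ✓.
Every preimage lies in τ_X, so f IS continuous.


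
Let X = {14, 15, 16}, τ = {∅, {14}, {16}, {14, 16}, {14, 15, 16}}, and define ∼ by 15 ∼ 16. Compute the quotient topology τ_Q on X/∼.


X/∼ = {[14], [15=16]}; |τ_Q| = 3.

Equivalence classes: [14], [15=16].
Quotient map π: X → X/∼ sends 14 ↦ [14], 15 ↦ [15=16], 16 ↦ [15=16].
For each subset V ⊆ X/∼, compute π^{-1}(V) ⊆ X and check whether π^{-1}(V) ∈ τ. V is open in τ_Q iff π^{-1}(V) ∈ τ.
  V = {}: π^{-1}(V) = ∅ ∈ τ ✓.
  V = {[14]}: π^{-1}(V) = {14} ∈ τ ✓.
  V = {[15=16]}: π^{-1}(V) = {15, 16} ∉ τ ✗.
  V = {[14], [15=16]}: π^{-1}(V) = {14, 15, 16} ∈ τ ✓.
Open sets in the quotient: τ_Q = {{}, {[14]}, {[14], [15=16]}} (3 elements).


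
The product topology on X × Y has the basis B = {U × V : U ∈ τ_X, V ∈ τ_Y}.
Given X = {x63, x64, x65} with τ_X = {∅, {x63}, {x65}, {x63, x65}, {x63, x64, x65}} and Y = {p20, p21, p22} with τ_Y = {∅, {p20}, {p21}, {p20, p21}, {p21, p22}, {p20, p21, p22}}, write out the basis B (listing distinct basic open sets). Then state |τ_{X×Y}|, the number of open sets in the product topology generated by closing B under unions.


Basis B = {∅ × ∅, {x63} × {p20}, {x63} × {p21}, {x65} × {p20}, {x65} × {p21}, {x63} × {p20, p21}, {x63, x65} × {p20}, {x63} × {p21, p22}, {x63, x65} × {p21}, {x65} × {p20, p21}, {x65} × {p21, p22}, {x63} × {p20, p21, p22}, {x63, x64, x65} × {p20}, {x63, x64, x65} × {p21}, {x65} × {p20, p21, p22}, {x63, x65} × {p20, p21}, {x63, x65} × {p21, p22}, {x63, x65} × {p20, p21, p22}, {x63, x64, x65} × {p20, p21}, {x63, x64, x65} × {p21, p22}, {x63, x64, x65} × {p20, p21, p22}}; |τ_{X×Y}| = 70.

Enumerate products U × V with U ∈ τ_X, V ∈ τ_Y (deduplicated):
  ∅ × ∅ = {} (∅)
  {x63} × {p20} = {(x63,p20)}
  {x63} × {p21} = {(x63,p21)}
  {x65} × {p20} = {(x65,p20)}
  {x65} × {p21} = {(x65,p21)}
  {x63} × {p20, p21} = {(x63,p20), (x63,p21)}
  {x63, x65} × {p20} = {(x63,p20), (x65,p20)}
  {x63} × {p21, p22} = {(x63,p21), (x63,p22)}
  {x63, x65} × {p21} = {(x63,p21), (x65,p21)}
  {x65} × {p20, p21} = {(x65,p20), (x65,p21)}
  {x65} × {p21, p22} = {(x65,p21), (x65,p22)}
  {x63} × {p20, p21, p22} = {(x63,p20), (x63,p21), (x63,p22)}
  {x63, x64, x65} × {p20} = {(x63,p20), (x64,p20), (x65,p20)}
  {x63, x64, x65} × {p21} = {(x63,p21), (x64,p21), (x65,p21)}
  {x65} × {p20, p21, p22} = {(x65,p20), (x65,p21), (x65,p22)}
  {x63, x65} × {p20, p21} = {(x63,p20), (x63,p21), (x65,p20), (x65,p21)}
  {x63, x65} × {p21, p22} = {(x63,p21), (x63,p22), (x65,p21), (x65,p22)}
  {x63, x65} × {p20, p21, p22} = {(x63,p20), (x63,p21), (x63,p22), (x65,p20), (x65,p21), (x65,p22)}
  {x63, x64, x65} × {p20, p21} = {(x63,p20), (x63,p21), (x64,p20), (x64,p21), (x65,p20), (x65,p21)}
  {x63, x64, x65} × {p21, p22} = {(x63,p21), (x63,p22), (x64,p21), (x64,p22), (x65,p21), (x65,p22)}
  {x63, x64, x65} × {p20, p21, p22} = {(x63,p20), (x63,p21), (x63,p22), (x64,p20), (x64,p21), (x64,p22), (x65,p20), (x65,p21), (x65,p22)}
These 21 distinct sets form the basis B.
Close under arbitrary unions to get τ_{X×Y}; counting gives |τ_{X×Y}| = 70.


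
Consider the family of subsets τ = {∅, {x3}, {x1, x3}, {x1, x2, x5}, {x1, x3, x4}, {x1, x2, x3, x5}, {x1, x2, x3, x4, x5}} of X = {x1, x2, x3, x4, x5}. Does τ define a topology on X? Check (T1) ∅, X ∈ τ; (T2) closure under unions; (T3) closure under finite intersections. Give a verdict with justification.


τ is NOT a topology on X.

Axiom (T1): ∅ ∈ τ? Yes; X ∈ τ? Yes.
Axiom (T2/T3): check pairwise unions and intersections of members of τ.
Counterexample for (T3): {x1, x3} ∩ {x1, x2, x5} = {x1} ∉ τ. Therefore τ is NOT a topology.


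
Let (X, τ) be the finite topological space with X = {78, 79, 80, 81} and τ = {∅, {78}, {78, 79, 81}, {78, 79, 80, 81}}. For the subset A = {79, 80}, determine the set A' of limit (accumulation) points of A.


A' = {80, 81}

For each x ∈ X, list the open sets U ∈ τ with x ∈ U, then check whether U ∩ (A ∖ {x}) ≠ ∅ for every such U.
  x = 78: open {78} ∋ x has {78} ∩ (A ∖ {78}) = ∅, so x is NOT a limit point.
  x = 79: open {78, 79, 81} ∋ x has {78, 79, 81} ∩ (A ∖ {79}) = ∅, so x is NOT a limit point.
  x = 80: opens ∋ x are {78, 79, 80, 81}; each meets A ∖ {80}, so x IS a limit point.
  x = 81: opens ∋ x are {78, 79, 81}, {78, 79, 80, 81}; each meets A ∖ {81}, so x IS a limit point.
Collecting: A' = {80, 81}.


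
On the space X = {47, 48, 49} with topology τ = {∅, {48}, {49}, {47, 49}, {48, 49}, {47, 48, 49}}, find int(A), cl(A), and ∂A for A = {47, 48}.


int(A) = {48}, cl(A) = {47, 48}, ∂A = {47}.

Closed sets in (X, τ) are complements of opens:
  closed(X, τ) = {∅, {47}, {48}, {47, 48}, {47, 49}, {47, 48, 49}}.
int(A) = ⋃ {U ∈ τ : U ⊆ A}. Opens contained in A: ∅, {48}.
Taking the union of these: int(A) = {48}.
cl(A) = ⋂ {C closed : A ⊆ C}. Closed sets containing A: {47, 48}, {47, 48, 49}.
Intersecting these: cl(A) = {47, 48}.
∂A = cl(A) ∖ int(A) = {47, 48} ∖ {48} = {47}.


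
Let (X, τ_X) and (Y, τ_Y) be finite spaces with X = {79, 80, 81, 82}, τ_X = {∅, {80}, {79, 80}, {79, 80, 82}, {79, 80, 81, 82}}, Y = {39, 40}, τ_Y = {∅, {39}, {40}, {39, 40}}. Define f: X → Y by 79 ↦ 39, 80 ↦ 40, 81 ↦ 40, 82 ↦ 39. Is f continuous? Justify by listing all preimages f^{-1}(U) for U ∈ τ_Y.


f is NOT continuous.

Compute f^{-1}(U) for each U ∈ τ_Y:
  U = ∅: f^{-1}(U) = ∅ ∈ τ_X ✓.
  U = {39}: f^{-1}(U) = {79, 82} ∉ τ_X ✗.
  U = {40}: f^{-1}(U) = {80, 81} ∉ τ_X ✗.
  U = {39, 40}: f^{-1}(U) = {79, 80, 81, 82} ∈ τ_X ✓.
Found U = {39} with f^{-1}(U) = {79, 82} not in τ_X. Therefore f is NOT continuous.


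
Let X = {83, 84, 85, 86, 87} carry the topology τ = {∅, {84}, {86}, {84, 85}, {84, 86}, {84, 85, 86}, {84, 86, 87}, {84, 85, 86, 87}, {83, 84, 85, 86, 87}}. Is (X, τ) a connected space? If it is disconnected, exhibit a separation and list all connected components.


(X, τ) is connected.

Find clopen sets (U ∈ τ with X ∖ U ∈ τ):
  U = ∅, X ∖ U = {83, 84, 85, 86, 87} — both open, so U is clopen.
  U = {83, 84, 85, 86, 87}, X ∖ U = ∅ — both open, so U is clopen.
Only trivial clopens (∅ and X) exist, so (X, τ) is connected.
Compute connected components by grouping points that agree on all clopens:
  component: {83, 84, 85, 86, 87}


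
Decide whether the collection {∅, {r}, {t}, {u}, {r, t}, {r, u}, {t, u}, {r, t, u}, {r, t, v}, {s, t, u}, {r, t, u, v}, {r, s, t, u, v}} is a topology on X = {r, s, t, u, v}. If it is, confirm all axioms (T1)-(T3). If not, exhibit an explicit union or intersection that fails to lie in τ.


τ is NOT a topology on X.

Axiom (T1): ∅ ∈ τ? Yes; X ∈ τ? Yes.
Axiom (T2/T3): check pairwise unions and intersections of members of τ.
Counterexample for (T2): {r} ∪ {s, t, u} = {r, s, t, u} ∉ τ. Therefore τ is NOT a topology.


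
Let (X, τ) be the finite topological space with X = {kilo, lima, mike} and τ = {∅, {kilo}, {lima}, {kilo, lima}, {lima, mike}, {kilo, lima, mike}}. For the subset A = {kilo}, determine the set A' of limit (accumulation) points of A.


A' = ∅

For each x ∈ X, list the open sets U ∈ τ with x ∈ U, then check whether U ∩ (A ∖ {x}) ≠ ∅ for every such U.
  x = kilo: open {kilo} ∋ x has {kilo} ∩ (A ∖ {kilo}) = ∅, so x is NOT a limit point.
  x = lima: open {lima} ∋ x has {lima} ∩ (A ∖ {lima}) = ∅, so x is NOT a limit point.
  x = mike: open {lima, mike} ∋ x has {lima, mike} ∩ (A ∖ {mike}) = ∅, so x is NOT a limit point.
Collecting: A' = ∅.


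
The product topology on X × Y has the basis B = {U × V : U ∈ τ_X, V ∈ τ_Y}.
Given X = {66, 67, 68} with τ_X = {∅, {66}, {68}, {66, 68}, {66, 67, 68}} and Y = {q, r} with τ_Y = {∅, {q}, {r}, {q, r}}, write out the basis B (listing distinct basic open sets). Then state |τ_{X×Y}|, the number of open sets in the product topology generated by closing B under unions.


Basis B = {∅ × ∅, {66} × {q}, {66} × {r}, {68} × {q}, {68} × {r}, {66} × {q, r}, {66, 68} × {q}, {66, 68} × {r}, {68} × {q, r}, {66, 67, 68} × {q}, {66, 67, 68} × {r}, {66, 68} × {q, r}, {66, 67, 68} × {q, r}}; |τ_{X×Y}| = 25.

Enumerate products U × V with U ∈ τ_X, V ∈ τ_Y (deduplicated):
  ∅ × ∅ = {} (∅)
  {66} × {q} = {(66,q)}
  {66} × {r} = {(66,r)}
  {68} × {q} = {(68,q)}
  {68} × {r} = {(68,r)}
  {66} × {q, r} = {(66,q), (66,r)}
  {66, 68} × {q} = {(66,q), (68,q)}
  {66, 68} × {r} = {(66,r), (68,r)}
  {68} × {q, r} = {(68,q), (68,r)}
  {66, 67, 68} × {q} = {(66,q), (67,q), (68,q)}
  {66, 67, 68} × {r} = {(66,r), (67,r), (68,r)}
  {66, 68} × {q, r} = {(66,q), (66,r), (68,q), (68,r)}
  {66, 67, 68} × {q, r} = {(66,q), (66,r), (67,q), (67,r), (68,q), (68,r)}
These 13 distinct sets form the basis B.
Close under arbitrary unions to get τ_{X×Y}; counting gives |τ_{X×Y}| = 25.


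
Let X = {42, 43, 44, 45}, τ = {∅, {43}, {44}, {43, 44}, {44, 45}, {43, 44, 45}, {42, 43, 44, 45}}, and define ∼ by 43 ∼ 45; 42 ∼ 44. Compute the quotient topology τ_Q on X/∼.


X/∼ = {[42=44], [43=45]}; |τ_Q| = 2.

Equivalence classes: [42=44], [43=45].
Quotient map π: X → X/∼ sends 42 ↦ [42=44], 43 ↦ [43=45], 44 ↦ [42=44], 45 ↦ [43=45].
For each subset V ⊆ X/∼, compute π^{-1}(V) ⊆ X and check whether π^{-1}(V) ∈ τ. V is open in τ_Q iff π^{-1}(V) ∈ τ.
  V = {}: π^{-1}(V) = ∅ ∈ τ ✓.
  V = {[42=44]}: π^{-1}(V) = {42, 44} ∉ τ ✗.
  V = {[43=45]}: π^{-1}(V) = {43, 45} ∉ τ ✗.
  V = {[42=44], [43=45]}: π^{-1}(V) = {42, 43, 44, 45} ∈ τ ✓.
Open sets in the quotient: τ_Q = {{}, {[42=44], [43=45]}} (2 elements).


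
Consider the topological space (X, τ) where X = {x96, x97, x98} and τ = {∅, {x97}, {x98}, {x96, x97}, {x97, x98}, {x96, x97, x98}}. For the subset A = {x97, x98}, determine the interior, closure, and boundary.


int(A) = {x97, x98}, cl(A) = {x96, x97, x98}, ∂A = {x96}.

Closed sets in (X, τ) are complements of opens:
  closed(X, τ) = {∅, {x96}, {x98}, {x96, x97}, {x96, x98}, {x96, x97, x98}}.
int(A) = ⋃ {U ∈ τ : U ⊆ A}. Opens contained in A: ∅, {x97}, {x98}, {x97, x98}.
Taking the union of these: int(A) = {x97, x98}.
cl(A) = ⋂ {C closed : A ⊆ C}. Closed sets containing A: {x96, x97, x98}.
Intersecting these: cl(A) = {x96, x97, x98}.
∂A = cl(A) ∖ int(A) = {x96, x97, x98} ∖ {x97, x98} = {x96}.


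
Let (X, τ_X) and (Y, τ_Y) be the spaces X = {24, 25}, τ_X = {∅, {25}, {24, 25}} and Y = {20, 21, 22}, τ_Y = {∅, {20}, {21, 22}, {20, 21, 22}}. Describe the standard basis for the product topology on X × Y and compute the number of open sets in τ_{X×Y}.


Basis B = {∅ × ∅, {25} × {20}, {24, 25} × {20}, {25} × {21, 22}, {25} × {20, 21, 22}, {24, 25} × {21, 22}, {24, 25} × {20, 21, 22}}; |τ_{X×Y}| = 9.

Enumerate products U × V with U ∈ τ_X, V ∈ τ_Y (deduplicated):
  ∅ × ∅ = {} (∅)
  {25} × {20} = {(25,20)}
  {24, 25} × {20} = {(24,20), (25,20)}
  {25} × {21, 22} = {(25,21), (25,22)}
  {25} × {20, 21, 22} = {(25,20), (25,21), (25,22)}
  {24, 25} × {21, 22} = {(24,21), (24,22), (25,21), (25,22)}
  {24, 25} × {20, 21, 22} = {(24,20), (24,21), (24,22), (25,20), (25,21), (25,22)}
These 7 distinct sets form the basis B.
Close under arbitrary unions to get τ_{X×Y}; counting gives |τ_{X×Y}| = 9.


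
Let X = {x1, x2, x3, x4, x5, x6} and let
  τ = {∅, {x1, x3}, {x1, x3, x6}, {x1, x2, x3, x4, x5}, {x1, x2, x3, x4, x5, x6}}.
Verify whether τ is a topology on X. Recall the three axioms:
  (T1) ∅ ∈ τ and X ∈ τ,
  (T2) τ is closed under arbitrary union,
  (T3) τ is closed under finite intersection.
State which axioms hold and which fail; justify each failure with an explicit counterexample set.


τ IS a topology on X.

Axiom (T1): ∅ ∈ τ? Yes; X ∈ τ? Yes.
Axiom (T2/T3): check pairwise unions and intersections of members of τ.
All pairwise intersections and unions checked — each lies in τ. Therefore τ satisfies (T1), (T2), (T3): it IS a topology on X.


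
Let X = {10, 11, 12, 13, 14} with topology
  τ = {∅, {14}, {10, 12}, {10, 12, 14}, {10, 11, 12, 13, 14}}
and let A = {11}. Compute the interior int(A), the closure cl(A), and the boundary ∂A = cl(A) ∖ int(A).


int(A) = ∅, cl(A) = {11, 13}, ∂A = {11, 13}.

Closed sets in (X, τ) are complements of opens:
  closed(X, τ) = {∅, {11, 13}, {11, 13, 14}, {10, 11, 12, 13}, {10, 11, 12, 13, 14}}.
int(A) = ⋃ {U ∈ τ : U ⊆ A}. Opens contained in A: ∅.
Taking the union of these: int(A) = ∅.
cl(A) = ⋂ {C closed : A ⊆ C}. Closed sets containing A: {11, 13}, {11, 13, 14}, {10, 11, 12, 13}, {10, 11, 12, 13, 14}.
Intersecting these: cl(A) = {11, 13}.
∂A = cl(A) ∖ int(A) = {11, 13} ∖ ∅ = {11, 13}.


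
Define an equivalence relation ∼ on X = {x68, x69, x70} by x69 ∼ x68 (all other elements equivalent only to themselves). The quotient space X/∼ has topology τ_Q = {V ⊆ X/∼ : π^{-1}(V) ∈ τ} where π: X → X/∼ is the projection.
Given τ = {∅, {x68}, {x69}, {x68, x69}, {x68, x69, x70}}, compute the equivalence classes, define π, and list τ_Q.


X/∼ = {[x68=x69], [x70]}; |τ_Q| = 3.

Equivalence classes: [x68=x69], [x70].
Quotient map π: X → X/∼ sends x68 ↦ [x68=x69], x69 ↦ [x68=x69], x70 ↦ [x70].
For each subset V ⊆ X/∼, compute π^{-1}(V) ⊆ X and check whether π^{-1}(V) ∈ τ. V is open in τ_Q iff π^{-1}(V) ∈ τ.
  V = {}: π^{-1}(V) = ∅ ∈ τ ✓.
  V = {[x68=x69]}: π^{-1}(V) = {x68, x69} ∈ τ ✓.
  V = {[x70]}: π^{-1}(V) = {x70} ∉ τ ✗.
  V = {[x68=x69], [x70]}: π^{-1}(V) = {x68, x69, x70} ∈ τ ✓.
Open sets in the quotient: τ_Q = {{}, {[x68=x69]}, {[x68=x69], [x70]}} (3 elements).


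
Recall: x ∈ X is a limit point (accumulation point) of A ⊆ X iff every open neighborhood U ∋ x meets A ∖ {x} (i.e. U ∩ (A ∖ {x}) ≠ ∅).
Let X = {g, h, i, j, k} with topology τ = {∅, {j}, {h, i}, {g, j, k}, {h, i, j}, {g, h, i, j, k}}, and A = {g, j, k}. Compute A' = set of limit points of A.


A' = {g, k}

For each x ∈ X, list the open sets U ∈ τ with x ∈ U, then check whether U ∩ (A ∖ {x}) ≠ ∅ for every such U.
  x = g: opens ∋ x are {g, j, k}, {g, h, i, j, k}; each meets A ∖ {g}, so x IS a limit point.
  x = h: open {h, i} ∋ x has {h, i} ∩ (A ∖ {h}) = ∅, so x is NOT a limit point.
  x = i: open {h, i} ∋ x has {h, i} ∩ (A ∖ {i}) = ∅, so x is NOT a limit point.
  x = j: open {j} ∋ x has {j} ∩ (A ∖ {j}) = ∅, so x is NOT a limit point.
  x = k: opens ∋ x are {g, j, k}, {g, h, i, j, k}; each meets A ∖ {k}, so x IS a limit point.
Collecting: A' = {g, k}.


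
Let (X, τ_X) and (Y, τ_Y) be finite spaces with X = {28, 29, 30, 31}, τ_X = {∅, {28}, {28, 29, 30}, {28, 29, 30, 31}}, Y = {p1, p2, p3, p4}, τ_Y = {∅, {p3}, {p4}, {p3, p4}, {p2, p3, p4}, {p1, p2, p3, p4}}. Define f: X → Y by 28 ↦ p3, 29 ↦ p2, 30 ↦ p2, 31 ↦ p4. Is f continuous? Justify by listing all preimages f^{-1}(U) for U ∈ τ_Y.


f is NOT continuous.

Compute f^{-1}(U) for each U ∈ τ_Y:
  U = ∅: f^{-1}(U) = ∅ ∈ τ_X ✓.
  U = {p3}: f^{-1}(U) = {28} ∈ τ_X ✓.
  U = {p4}: f^{-1}(U) = {31} ∉ τ_X ✗.
  U = {p3, p4}: f^{-1}(U) = {28, 31} ∉ τ_X ✗.
  U = {p2, p3, p4}: f^{-1}(U) = {28, 29, 30, 31} ∈ τ_X ✓.
  U = {p1, p2, p3, p4}: f^{-1}(U) = {28, 29, 30, 31} ∈ τ_X ✓.
Found U = {p4} with f^{-1}(U) = {31} not in τ_X. Therefore f is NOT continuous.


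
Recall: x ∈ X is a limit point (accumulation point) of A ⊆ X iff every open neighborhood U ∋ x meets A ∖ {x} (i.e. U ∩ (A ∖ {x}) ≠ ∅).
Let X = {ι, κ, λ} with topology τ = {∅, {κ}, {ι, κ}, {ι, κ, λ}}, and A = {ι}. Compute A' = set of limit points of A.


A' = {λ}

For each x ∈ X, list the open sets U ∈ τ with x ∈ U, then check whether U ∩ (A ∖ {x}) ≠ ∅ for every such U.
  x = ι: open {ι, κ} ∋ x has {ι, κ} ∩ (A ∖ {ι}) = ∅, so x is NOT a limit point.
  x = κ: open {κ} ∋ x has {κ} ∩ (A ∖ {κ}) = ∅, so x is NOT a limit point.
  x = λ: opens ∋ x are {ι, κ, λ}; each meets A ∖ {λ}, so x IS a limit point.
Collecting: A' = {λ}.


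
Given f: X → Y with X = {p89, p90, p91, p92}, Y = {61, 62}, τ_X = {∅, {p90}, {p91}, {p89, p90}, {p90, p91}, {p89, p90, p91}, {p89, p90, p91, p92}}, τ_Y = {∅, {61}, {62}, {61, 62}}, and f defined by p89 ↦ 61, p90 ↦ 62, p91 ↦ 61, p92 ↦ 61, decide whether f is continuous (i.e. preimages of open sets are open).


f is NOT continuous.

Compute f^{-1}(U) for each U ∈ τ_Y:
  U = ∅: f^{-1}(U) = ∅ ∈ τ_X ✓.
  U = {61}: f^{-1}(U) = {p89, p91, p92} ∉ τ_X ✗.
  U = {62}: f^{-1}(U) = {p90} ∈ τ_X ✓.
  U = {61, 62}: f^{-1}(U) = {p89, p90, p91, p92} ∈ τ_X ✓.
Found U = {61} with f^{-1}(U) = {p89, p91, p92} not in τ_X. Therefore f is NOT continuous.


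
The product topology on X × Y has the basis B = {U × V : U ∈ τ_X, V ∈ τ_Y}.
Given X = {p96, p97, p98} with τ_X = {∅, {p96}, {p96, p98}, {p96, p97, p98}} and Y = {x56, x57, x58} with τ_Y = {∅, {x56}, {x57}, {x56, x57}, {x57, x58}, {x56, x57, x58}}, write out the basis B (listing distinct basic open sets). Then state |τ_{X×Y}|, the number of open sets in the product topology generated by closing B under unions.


Basis B = {∅ × ∅, {p96} × {x56}, {p96} × {x57}, {p96} × {x56, x57}, {p96, p98} × {x56}, {p96} × {x57, x58}, {p96, p98} × {x57}, {p96} × {x56, x57, x58}, {p96, p97, p98} × {x56}, {p96, p97, p98} × {x57}, {p96, p98} × {x56, x57}, {p96, p98} × {x57, x58}, {p96, p98} × {x56, x57, x58}, {p96, p97, p98} × {x56, x57}, {p96, p97, p98} × {x57, x58}, {p96, p97, p98} × {x56, x57, x58}}; |τ_{X×Y}| = 40.

Enumerate products U × V with U ∈ τ_X, V ∈ τ_Y (deduplicated):
  ∅ × ∅ = {} (∅)
  {p96} × {x56} = {(p96,x56)}
  {p96} × {x57} = {(p96,x57)}
  {p96} × {x56, x57} = {(p96,x56), (p96,x57)}
  {p96, p98} × {x56} = {(p96,x56), (p98,x56)}
  {p96} × {x57, x58} = {(p96,x57), (p96,x58)}
  {p96, p98} × {x57} = {(p96,x57), (p98,x57)}
  {p96} × {x56, x57, x58} = {(p96,x56), (p96,x57), (p96,x58)}
  {p96, p97, p98} × {x56} = {(p96,x56), (p97,x56), (p98,x56)}
  {p96, p97, p98} × {x57} = {(p96,x57), (p97,x57), (p98,x57)}
  {p96, p98} × {x56, x57} = {(p96,x56), (p96,x57), (p98,x56), (p98,x57)}
  {p96, p98} × {x57, x58} = {(p96,x57), (p96,x58), (p98,x57), (p98,x58)}
  {p96, p98} × {x56, x57, x58} = {(p96,x56), (p96,x57), (p96,x58), (p98,x56), (p98,x57), (p98,x58)}
  {p96, p97, p98} × {x56, x57} = {(p96,x56), (p96,x57), (p97,x56), (p97,x57), (p98,x56), (p98,x57)}
  {p96, p97, p98} × {x57, x58} = {(p96,x57), (p96,x58), (p97,x57), (p97,x58), (p98,x57), (p98,x58)}
  {p96, p97, p98} × {x56, x57, x58} = {(p96,x56), (p96,x57), (p96,x58), (p97,x56), (p97,x57), (p97,x58), (p98,x56), (p98,x57), (p98,x58)}
These 16 distinct sets form the basis B.
Close under arbitrary unions to get τ_{X×Y}; counting gives |τ_{X×Y}| = 40.


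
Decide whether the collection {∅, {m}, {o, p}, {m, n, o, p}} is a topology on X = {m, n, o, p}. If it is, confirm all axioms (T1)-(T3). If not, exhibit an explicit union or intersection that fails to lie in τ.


τ is NOT a topology on X.

Axiom (T1): ∅ ∈ τ? Yes; X ∈ τ? Yes.
Axiom (T2/T3): check pairwise unions and intersections of members of τ.
Counterexample for (T2): {m} ∪ {o, p} = {m, o, p} ∉ τ. Therefore τ is NOT a topology.


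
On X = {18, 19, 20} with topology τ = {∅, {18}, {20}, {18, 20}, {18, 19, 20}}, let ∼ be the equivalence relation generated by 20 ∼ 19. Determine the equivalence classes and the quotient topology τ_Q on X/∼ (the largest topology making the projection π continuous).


X/∼ = {[18], [19=20]}; |τ_Q| = 3.

Equivalence classes: [18], [19=20].
Quotient map π: X → X/∼ sends 18 ↦ [18], 19 ↦ [19=20], 20 ↦ [19=20].
For each subset V ⊆ X/∼, compute π^{-1}(V) ⊆ X and check whether π^{-1}(V) ∈ τ. V is open in τ_Q iff π^{-1}(V) ∈ τ.
  V = {}: π^{-1}(V) = ∅ ∈ τ ✓.
  V = {[18]}: π^{-1}(V) = {18} ∈ τ ✓.
  V = {[19=20]}: π^{-1}(V) = {19, 20} ∉ τ ✗.
  V = {[18], [19=20]}: π^{-1}(V) = {18, 19, 20} ∈ τ ✓.
Open sets in the quotient: τ_Q = {{}, {[18]}, {[18], [19=20]}} (3 elements).


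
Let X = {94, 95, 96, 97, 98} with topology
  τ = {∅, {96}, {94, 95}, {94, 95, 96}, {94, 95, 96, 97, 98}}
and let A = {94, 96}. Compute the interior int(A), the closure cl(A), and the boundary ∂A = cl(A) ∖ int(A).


int(A) = {96}, cl(A) = {94, 95, 96, 97, 98}, ∂A = {94, 95, 97, 98}.

Closed sets in (X, τ) are complements of opens:
  closed(X, τ) = {∅, {97, 98}, {96, 97, 98}, {94, 95, 97, 98}, {94, 95, 96, 97, 98}}.
int(A) = ⋃ {U ∈ τ : U ⊆ A}. Opens contained in A: ∅, {96}.
Taking the union of these: int(A) = {96}.
cl(A) = ⋂ {C closed : A ⊆ C}. Closed sets containing A: {94, 95, 96, 97, 98}.
Intersecting these: cl(A) = {94, 95, 96, 97, 98}.
∂A = cl(A) ∖ int(A) = {94, 95, 96, 97, 98} ∖ {96} = {94, 95, 97, 98}.


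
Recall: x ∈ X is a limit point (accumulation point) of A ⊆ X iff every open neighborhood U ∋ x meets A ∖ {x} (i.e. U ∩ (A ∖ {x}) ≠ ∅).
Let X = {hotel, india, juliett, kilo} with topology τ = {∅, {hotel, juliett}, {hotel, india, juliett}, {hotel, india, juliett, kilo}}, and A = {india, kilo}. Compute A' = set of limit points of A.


A' = {kilo}

For each x ∈ X, list the open sets U ∈ τ with x ∈ U, then check whether U ∩ (A ∖ {x}) ≠ ∅ for every such U.
  x = hotel: open {hotel, juliett} ∋ x has {hotel, juliett} ∩ (A ∖ {hotel}) = ∅, so x is NOT a limit point.
  x = india: open {hotel, india, juliett} ∋ x has {hotel, india, juliett} ∩ (A ∖ {india}) = ∅, so x is NOT a limit point.
  x = juliett: open {hotel, juliett} ∋ x has {hotel, juliett} ∩ (A ∖ {juliett}) = ∅, so x is NOT a limit point.
  x = kilo: opens ∋ x are {hotel, india, juliett, kilo}; each meets A ∖ {kilo}, so x IS a limit point.
Collecting: A' = {kilo}.


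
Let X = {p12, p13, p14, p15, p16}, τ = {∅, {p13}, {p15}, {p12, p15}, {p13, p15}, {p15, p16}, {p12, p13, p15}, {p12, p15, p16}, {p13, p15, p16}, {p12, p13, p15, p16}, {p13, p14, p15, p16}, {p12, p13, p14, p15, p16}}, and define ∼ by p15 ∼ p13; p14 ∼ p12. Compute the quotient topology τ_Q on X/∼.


X/∼ = {[p12=p14], [p13=p15], [p16]}; |τ_Q| = 4.

Equivalence classes: [p12=p14], [p13=p15], [p16].
Quotient map π: X → X/∼ sends p12 ↦ [p12=p14], p13 ↦ [p13=p15], p14 ↦ [p12=p14], p15 ↦ [p13=p15], p16 ↦ [p16].
For each subset V ⊆ X/∼, compute π^{-1}(V) ⊆ X and check whether π^{-1}(V) ∈ τ. V is open in τ_Q iff π^{-1}(V) ∈ τ.
  V = {}: π^{-1}(V) = ∅ ∈ τ ✓.
  V = {[p12=p14]}: π^{-1}(V) = {p12, p14} ∉ τ ✗.
  V = {[p13=p15]}: π^{-1}(V) = {p13, p15} ∈ τ ✓.
  V = {[p12=p14], [p13=p15]}: π^{-1}(V) = {p12, p13, p14, p15} ∉ τ ✗.
  V = {[p16]}: π^{-1}(V) = {p16} ∉ τ ✗.
  V = {[p12=p14], [p16]}: π^{-1}(V) = {p12, p14, p16} ∉ τ ✗.
  V = {[p13=p15], [p16]}: π^{-1}(V) = {p13, p15, p16} ∈ τ ✓.
  V = {[p12=p14], [p13=p15], [p16]}: π^{-1}(V) = {p12, p13, p14, p15, p16} ∈ τ ✓.
Open sets in the quotient: τ_Q = {{}, {[p13=p15]}, {[p13=p15], [p16]}, {[p12=p14], [p13=p15], [p16]}} (4 elements).
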